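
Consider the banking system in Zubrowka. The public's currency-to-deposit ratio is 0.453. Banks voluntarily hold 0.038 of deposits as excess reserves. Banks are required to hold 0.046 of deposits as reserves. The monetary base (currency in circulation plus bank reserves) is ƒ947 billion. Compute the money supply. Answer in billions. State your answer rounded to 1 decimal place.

The money multiplier is m = (1 + c) / (rr + e + c) = (1 + 0.453) / (0.046 + 0.038 + 0.453) ≈ 2.70577.
So M = m × MB = 2.70577 × 947 ≈ 2562.3642 billion.

ƒ2562.4 billion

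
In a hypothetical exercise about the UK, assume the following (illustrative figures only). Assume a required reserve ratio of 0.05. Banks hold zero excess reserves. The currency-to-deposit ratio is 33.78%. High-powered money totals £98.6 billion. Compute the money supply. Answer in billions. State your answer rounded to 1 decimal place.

The money multiplier is m = (1 + c) / (rr + c) = (1 + 0.3378) / (0.05 + 0.3378) ≈ 3.4497.
So M = m × MB = 3.4497 × 98.6 ≈ 340.1404 billion.

£340.1 billion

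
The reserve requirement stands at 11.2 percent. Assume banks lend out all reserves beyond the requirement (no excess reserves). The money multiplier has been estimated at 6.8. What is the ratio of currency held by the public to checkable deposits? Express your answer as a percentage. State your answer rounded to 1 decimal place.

Using m = 6.8. From m = (1 + c)/(c + rr + e), rearranging gives 1 + c = m·(c + rr + e), so c·(1 − m) = m·(rr + e) − 1.
Hence c = [m·(rr + e) − 1]/(1 − m) = [6.8 × (0.112 + 0) − 1] / (1 − 6.8) ≈ 0.041103.

4.1%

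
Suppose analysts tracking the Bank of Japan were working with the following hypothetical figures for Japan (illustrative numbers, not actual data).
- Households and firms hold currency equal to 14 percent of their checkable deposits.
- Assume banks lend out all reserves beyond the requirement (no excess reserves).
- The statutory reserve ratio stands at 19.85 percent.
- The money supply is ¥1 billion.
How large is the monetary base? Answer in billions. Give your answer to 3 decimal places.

¥0.297 billion

The money multiplier is m = (1 + c) / (rr + c) = (1 + 0.14) / (0.1985 + 0.14) ≈ 3.3678.
MB = M / m = 1 / 3.3678 ≈ 0.2969 billion.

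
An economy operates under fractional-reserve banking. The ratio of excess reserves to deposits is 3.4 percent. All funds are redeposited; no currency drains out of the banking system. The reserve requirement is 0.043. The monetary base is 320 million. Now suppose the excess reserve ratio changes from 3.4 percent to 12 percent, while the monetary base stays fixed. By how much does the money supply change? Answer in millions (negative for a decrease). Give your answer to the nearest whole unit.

-2193 million

Initially m₁ = 1 / (0.043 + 0.034) ≈ 12.9870, so M₁ = 12.9870 × 320 = 4155.84 million.
After the change m₂ = 1 / (0.043 + 0.12) ≈ 6.1350, so M₂ = 6.1350 × 320 = 1963.2 million.
ΔM = M₂ − M₁ = 1963.2 − 4155.84 = -2192.64 million.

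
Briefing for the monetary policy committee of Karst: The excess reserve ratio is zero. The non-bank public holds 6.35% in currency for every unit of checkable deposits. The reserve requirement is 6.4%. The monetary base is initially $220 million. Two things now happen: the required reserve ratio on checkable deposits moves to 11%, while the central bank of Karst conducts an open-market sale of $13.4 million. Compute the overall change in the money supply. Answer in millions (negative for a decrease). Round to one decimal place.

-568.7 million

Before: m₁ = (1 + 0.0635) / (0.064 + 0.0635) ≈ 8.34118, MB₁ = 220, so M₁ = 8.34118 × 220 = 1835.0596 million.
After: m₂ = (1 + 0.0635) / (0.11 + 0.0635) ≈ 6.12968, MB₂ = 220 − 13.4 = 206.6, so M₂ = 6.12968 × 206.6 ≈ 1266.3919 million.
ΔM = M₂ − M₁ = 1266.3919 − 1835.0596 = -568.6677 million.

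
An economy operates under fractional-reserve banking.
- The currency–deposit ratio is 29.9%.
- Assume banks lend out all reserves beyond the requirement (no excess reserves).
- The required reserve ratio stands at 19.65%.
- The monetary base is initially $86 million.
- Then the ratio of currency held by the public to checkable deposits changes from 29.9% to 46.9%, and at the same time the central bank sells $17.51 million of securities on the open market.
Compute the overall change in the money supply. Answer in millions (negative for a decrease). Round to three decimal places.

Before: m₁ = (1 + 0.299) / (0.1965 + 0.299) ≈ 2.621594, MB₁ = 86, so M₁ = 2.621594 × 86 ≈ 225.4571 million.
After: m₂ = (1 + 0.469) / (0.1965 + 0.469) ≈ 2.207363, MB₂ = 86 − 17.51 = 68.49, so M₂ = 2.207363 × 68.49 ≈ 151.1823 million.
ΔM = M₂ − M₁ = 151.1823 − 225.4571 = -74.2748 million.

-74.275 million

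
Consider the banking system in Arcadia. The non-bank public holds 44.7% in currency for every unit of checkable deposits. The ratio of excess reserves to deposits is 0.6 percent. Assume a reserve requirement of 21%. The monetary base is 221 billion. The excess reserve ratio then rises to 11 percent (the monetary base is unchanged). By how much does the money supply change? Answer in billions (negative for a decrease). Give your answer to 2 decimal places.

-65.40 billion

Initially m₁ = (1 + 0.447) / (0.21 + 0.006 + 0.447) ≈ 2.182504, so M₁ = 2.182504 × 221 ≈ 482.3334 billion.
After the change m₂ = (1 + 0.447) / (0.21 + 0.11 + 0.447) ≈ 1.886571, so M₂ = 1.886571 × 221 ≈ 416.9322 billion.
ΔM = M₂ − M₁ = 416.9322 − 482.3334 = -65.4012 billion.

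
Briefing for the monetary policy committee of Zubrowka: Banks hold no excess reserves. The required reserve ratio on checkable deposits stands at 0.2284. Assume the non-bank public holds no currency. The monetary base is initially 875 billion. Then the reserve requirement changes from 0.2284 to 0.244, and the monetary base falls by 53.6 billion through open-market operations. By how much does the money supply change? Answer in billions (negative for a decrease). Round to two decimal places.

-464.60 billion

Before: m₁ = 1 / (0.2284) ≈ 4.378284, MB₁ = 875, so M₁ = 4.378284 × 875 = 3830.9985 billion.
After: m₂ = 1 / (0.244) ≈ 4.098361, MB₂ = 875 − 53.6 = 821.4, so M₂ = 4.098361 × 821.4 ≈ 3366.3937 billion.
ΔM = M₂ − M₁ = 3366.3937 − 3830.9985 = -464.6048 billion.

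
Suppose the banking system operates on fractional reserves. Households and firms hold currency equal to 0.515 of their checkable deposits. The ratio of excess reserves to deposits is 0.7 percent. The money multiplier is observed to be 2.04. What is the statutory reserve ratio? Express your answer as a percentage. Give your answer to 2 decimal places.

22.06%

Using m = 2.04. Since m = (1 + c)/(c + rr + e), the denominator satisfies c + rr + e = (1 + c)/m = (1 + 0.515) / 2.04 ≈ 0.742647.
With c = 0.515 and e = 0.007, the statutory reserve ratio is 0.742647 − 0.515 − 0.007 = 0.220647.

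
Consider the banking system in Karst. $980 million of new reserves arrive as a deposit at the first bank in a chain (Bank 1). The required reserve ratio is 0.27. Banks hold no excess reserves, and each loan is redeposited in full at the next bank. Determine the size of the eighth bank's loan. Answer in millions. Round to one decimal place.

Each bank lends a fraction (1 − rr) = 0.7300 of the deposit it receives, so Bank 8 receives 980·0.7300^7 and lends 980·0.7300^8 ≈ 79.0331 million.

$79.0 million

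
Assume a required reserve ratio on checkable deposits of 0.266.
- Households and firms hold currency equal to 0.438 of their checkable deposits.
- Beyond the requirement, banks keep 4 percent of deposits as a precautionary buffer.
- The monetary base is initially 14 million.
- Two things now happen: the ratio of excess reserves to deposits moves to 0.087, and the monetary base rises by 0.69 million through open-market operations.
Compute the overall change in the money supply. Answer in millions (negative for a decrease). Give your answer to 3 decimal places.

-0.353 million

Before: m₁ = (1 + 0.438) / (0.266 + 0.04 + 0.438) ≈ 1.932796, MB₁ = 14, so M₁ = 1.932796 × 14 ≈ 27.0591 million.
After: m₂ = (1 + 0.438) / (0.266 + 0.087 + 0.438) ≈ 1.817952, MB₂ = 14 + 0.69 = 14.69, so M₂ = 1.817952 × 14.69 ≈ 26.7057 million.
ΔM = M₂ − M₁ = 26.7057 − 27.0591 = -0.3534 million.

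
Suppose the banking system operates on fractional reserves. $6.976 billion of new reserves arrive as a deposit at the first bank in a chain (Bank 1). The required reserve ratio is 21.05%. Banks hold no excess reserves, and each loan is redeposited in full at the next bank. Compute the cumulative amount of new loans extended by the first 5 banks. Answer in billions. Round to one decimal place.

$18.1 billion

Bank i lends (1 − rr)^i of the original deposit: Bank 1 lends 6.976·0.7895 ≈ 5.5076, Bank 2 lends 6.976·0.7895² ≈ 4.3482, and so on.
Summing a geometric series: total = 6.976·[0.7895·(1 − 0.7895^5) / (1 − 0.7895)] ≈ 18.1387 billion.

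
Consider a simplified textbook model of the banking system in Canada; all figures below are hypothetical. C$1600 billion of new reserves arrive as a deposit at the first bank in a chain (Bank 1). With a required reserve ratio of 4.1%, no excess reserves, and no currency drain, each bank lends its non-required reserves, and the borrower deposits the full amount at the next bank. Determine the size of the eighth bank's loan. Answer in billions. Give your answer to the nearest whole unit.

Each bank lends a fraction (1 − rr) = 0.9590 of the deposit it receives, so Bank 8 receives 1600·0.9590^7 and lends 1600·0.9590^8 ≈ 1144.6398 billion.

C$1145 billion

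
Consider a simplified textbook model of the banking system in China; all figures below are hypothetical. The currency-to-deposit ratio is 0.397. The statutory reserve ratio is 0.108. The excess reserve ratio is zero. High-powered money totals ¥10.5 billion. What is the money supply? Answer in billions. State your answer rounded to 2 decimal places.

The money multiplier is m = (1 + c) / (rr + c) = (1 + 0.397) / (0.108 + 0.397) ≈ 2.76634.
So M = m × MB = 2.76634 × 10.5 ≈ 29.0466 billion.

¥29.05 billion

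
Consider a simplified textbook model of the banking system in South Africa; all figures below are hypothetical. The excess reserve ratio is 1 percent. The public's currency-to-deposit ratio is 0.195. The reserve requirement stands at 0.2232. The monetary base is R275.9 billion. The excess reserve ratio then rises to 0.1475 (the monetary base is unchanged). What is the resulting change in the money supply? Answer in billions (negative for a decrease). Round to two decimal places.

-187.15 billion

Initially m₁ = (1 + 0.195) / (0.2232 + 0.01 + 0.195) ≈ 2.790752, so M₁ = 2.790752 × 275.9 ≈ 769.9685 billion.
After the change m₂ = (1 + 0.195) / (0.2232 + 0.1475 + 0.195) ≈ 2.112427, so M₂ = 2.112427 × 275.9 ≈ 582.8186 billion.
ΔM = M₂ − M₁ = 582.8186 − 769.9685 = -187.1499 billion.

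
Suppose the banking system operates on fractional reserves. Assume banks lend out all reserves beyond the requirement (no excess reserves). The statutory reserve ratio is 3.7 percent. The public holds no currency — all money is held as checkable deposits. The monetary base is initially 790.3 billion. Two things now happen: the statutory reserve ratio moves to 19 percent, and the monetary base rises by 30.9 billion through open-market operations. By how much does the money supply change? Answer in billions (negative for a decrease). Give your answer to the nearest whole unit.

Before: m₁ = 1 / (0.037) ≈ 27.0270, MB₁ = 790.3, so M₁ = 27.0270 × 790.3 = 21359.4381 billion.
After: m₂ = 1 / (0.19) ≈ 5.2632, MB₂ = 790.3 + 30.9 = 821.2, so M₂ = 5.2632 × 821.2 ≈ 4322.1398 billion.
ΔM = M₂ − M₁ = 4322.1398 − 21359.4381 = -17037.2983 billion.

-17037 billion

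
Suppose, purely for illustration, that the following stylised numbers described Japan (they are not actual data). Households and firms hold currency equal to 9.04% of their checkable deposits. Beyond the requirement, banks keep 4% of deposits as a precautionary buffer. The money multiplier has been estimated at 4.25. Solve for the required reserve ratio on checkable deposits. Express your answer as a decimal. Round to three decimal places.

0.126

Using m = 4.25. Since m = (1 + c)/(c + rr + e), the denominator satisfies c + rr + e = (1 + c)/m = (1 + 0.0904) / 4.25 ≈ 0.256565.
With c = 0.0904 and e = 0.04, the required reserve ratio on checkable deposits is 0.256565 − 0.0904 − 0.04 = 0.126165.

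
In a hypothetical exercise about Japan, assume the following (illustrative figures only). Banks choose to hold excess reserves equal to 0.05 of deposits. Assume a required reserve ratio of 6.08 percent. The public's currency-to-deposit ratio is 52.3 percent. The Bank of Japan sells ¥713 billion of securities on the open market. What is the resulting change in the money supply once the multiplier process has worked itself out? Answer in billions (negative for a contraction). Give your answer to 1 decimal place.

-1713.3 billion

The money multiplier is m = (1 + c) / (rr + e + c) = (1 + 0.523) / (0.0608 + 0.05 + 0.523) ≈ 2.40297.
The sale removes 713 billion of base, so ΔM = m × ΔMB = 2.40297 × (−713) ≈ -1713.3176 billion.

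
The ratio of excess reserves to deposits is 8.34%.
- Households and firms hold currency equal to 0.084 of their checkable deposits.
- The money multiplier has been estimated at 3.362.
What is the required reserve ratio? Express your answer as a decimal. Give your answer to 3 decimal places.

Using m = 3.362. Since m = (1 + c)/(c + rr + e), the denominator satisfies c + rr + e = (1 + c)/m = (1 + 0.084) / 3.362 ≈ 0.322427.
With c = 0.084 and e = 0.0834, the required reserve ratio is 0.322427 − 0.084 − 0.0834 = 0.155027.

0.155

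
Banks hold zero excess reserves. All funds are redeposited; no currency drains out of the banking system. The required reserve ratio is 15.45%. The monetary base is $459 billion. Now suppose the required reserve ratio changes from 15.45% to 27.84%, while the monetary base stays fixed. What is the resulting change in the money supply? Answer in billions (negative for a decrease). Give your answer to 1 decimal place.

Initially m₁ = 1 / (0.1545) ≈ 6.47249, so M₁ = 6.47249 × 459 ≈ 2970.8729 billion.
After the change m₂ = 1 / (0.2784) ≈ 3.59195, so M₂ = 3.59195 × 459 ≈ 1648.7051 billion.
ΔM = M₂ − M₁ = 1648.7051 − 2970.8729 = -1322.1678 billion.

-1322.2 billion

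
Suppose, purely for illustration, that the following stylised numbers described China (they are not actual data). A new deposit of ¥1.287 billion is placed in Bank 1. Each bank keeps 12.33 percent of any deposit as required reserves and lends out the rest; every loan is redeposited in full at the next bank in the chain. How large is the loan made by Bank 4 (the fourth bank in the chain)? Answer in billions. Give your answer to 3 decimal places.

¥0.760 billion

Each bank lends a fraction (1 − rr) = 0.8767 of the deposit it receives, so Bank 4 receives 1.287·0.8767^3 and lends 1.287·0.8767^4 ≈ 0.7603 billion.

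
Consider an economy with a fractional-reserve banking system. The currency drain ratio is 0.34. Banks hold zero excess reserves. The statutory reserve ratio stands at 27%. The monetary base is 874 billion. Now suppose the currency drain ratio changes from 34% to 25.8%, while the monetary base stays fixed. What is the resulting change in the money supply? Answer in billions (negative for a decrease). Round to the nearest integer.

162 billion

Initially m₁ = (1 + 0.34) / (0.27 + 0.34) ≈ 2.1967, so M₁ = 2.1967 × 874 = 1919.9158 billion.
After the change m₂ = (1 + 0.258) / (0.27 + 0.258) ≈ 2.3826, so M₂ = 2.3826 × 874 = 2082.3924 billion.
ΔM = M₂ − M₁ = 2082.3924 − 1919.9158 = 162.4766 billion.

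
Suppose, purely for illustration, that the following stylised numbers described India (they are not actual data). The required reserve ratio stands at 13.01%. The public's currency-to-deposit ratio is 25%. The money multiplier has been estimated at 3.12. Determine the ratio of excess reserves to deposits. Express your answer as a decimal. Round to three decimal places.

Using m = 3.12. Since m = (1 + c)/(c + rr + e), the denominator satisfies c + rr + e = (1 + c)/m = (1 + 0.25) / 3.12 ≈ 0.400641.
With c = 0.25 and rr = 0.1301, the ratio of excess reserves to deposits is 0.400641 − 0.25 − 0.1301 = 0.020541.

0.021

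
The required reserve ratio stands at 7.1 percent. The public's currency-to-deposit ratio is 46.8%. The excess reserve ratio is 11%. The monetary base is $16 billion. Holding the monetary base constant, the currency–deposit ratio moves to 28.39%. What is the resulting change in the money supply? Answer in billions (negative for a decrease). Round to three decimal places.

Initially m₁ = (1 + 0.468) / (0.071 + 0.11 + 0.468) ≈ 2.261941, so M₁ = 2.261941 × 16 ≈ 36.1911 billion.
After the change m₂ = (1 + 0.2839) / (0.071 + 0.11 + 0.2839) ≈ 2.761669, so M₂ = 2.761669 × 16 ≈ 44.1867 billion.
ΔM = M₂ − M₁ = 44.1867 − 36.1911 = 7.9956 billion.

$7.996 billion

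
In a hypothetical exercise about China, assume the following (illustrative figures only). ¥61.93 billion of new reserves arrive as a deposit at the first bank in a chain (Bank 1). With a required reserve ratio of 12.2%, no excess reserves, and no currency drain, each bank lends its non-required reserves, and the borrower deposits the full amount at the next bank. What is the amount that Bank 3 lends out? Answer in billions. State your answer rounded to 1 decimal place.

Each bank lends a fraction (1 − rr) = 0.8780 of the deposit it receives, so Bank 3 receives 61.93·0.8780^2 and lends 61.93·0.8780^3 ≈ 41.9165 billion.

¥41.9 billion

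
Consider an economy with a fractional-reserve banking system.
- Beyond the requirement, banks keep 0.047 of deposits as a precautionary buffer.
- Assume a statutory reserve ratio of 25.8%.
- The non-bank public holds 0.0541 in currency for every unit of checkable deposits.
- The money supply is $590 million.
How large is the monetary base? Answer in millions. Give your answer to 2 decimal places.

The money multiplier is m = (1 + c) / (rr + e + c) = (1 + 0.0541) / (0.258 + 0.047 + 0.0541) ≈ 2.935394.
MB = M / m = 590 / 2.935394 ≈ 200.9952 million.

$201.00 million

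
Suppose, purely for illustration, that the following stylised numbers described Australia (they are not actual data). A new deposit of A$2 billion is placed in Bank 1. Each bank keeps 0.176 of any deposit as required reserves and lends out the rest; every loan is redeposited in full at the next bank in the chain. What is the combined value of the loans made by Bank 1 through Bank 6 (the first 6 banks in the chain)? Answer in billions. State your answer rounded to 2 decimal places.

A$6.43 billion

Bank i lends (1 − rr)^i of the original deposit: Bank 1 lends 2·0.8240 = 1.6480, Bank 2 lends 2·0.8240² ≈ 1.3580, and so on.
Summing a geometric series: total = 2·[0.8240·(1 − 0.8240^6) / (1 − 0.8240)] ≈ 6.4327 billion.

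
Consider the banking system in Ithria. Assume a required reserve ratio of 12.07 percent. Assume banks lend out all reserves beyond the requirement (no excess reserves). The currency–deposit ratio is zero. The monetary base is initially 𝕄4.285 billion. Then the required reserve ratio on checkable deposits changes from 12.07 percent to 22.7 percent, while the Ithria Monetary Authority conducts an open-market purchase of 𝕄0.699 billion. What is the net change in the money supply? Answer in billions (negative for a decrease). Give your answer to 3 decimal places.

-13.545 billion

Before: m₁ = 1 / (0.1207) ≈ 8.28500, MB₁ = 4.285, so M₁ = 8.28500 × 4.285 ≈ 35.5012 billion.
After: m₂ = 1 / (0.227) ≈ 4.40529, MB₂ = 4.285 + 0.699 = 4.984, so M₂ = 4.40529 × 4.984 ≈ 21.956 billion.
ΔM = M₂ − M₁ = 21.956 − 35.5012 = -13.5452 billion.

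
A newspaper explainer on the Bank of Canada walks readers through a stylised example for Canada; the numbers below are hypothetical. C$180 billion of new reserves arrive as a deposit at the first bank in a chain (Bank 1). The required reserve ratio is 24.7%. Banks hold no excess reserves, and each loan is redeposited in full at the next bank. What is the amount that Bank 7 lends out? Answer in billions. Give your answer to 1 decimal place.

Each bank lends a fraction (1 − rr) = 0.7530 of the deposit it receives, so Bank 7 receives 180·0.7530^6 and lends 180·0.7530^7 ≈ 24.7080 billion.

C$24.7 billion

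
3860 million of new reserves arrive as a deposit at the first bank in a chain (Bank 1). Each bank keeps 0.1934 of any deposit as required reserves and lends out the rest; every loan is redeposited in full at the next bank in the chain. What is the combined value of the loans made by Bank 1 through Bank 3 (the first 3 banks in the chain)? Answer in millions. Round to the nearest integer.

7650 million

Bank i lends (1 − rr)^i of the original deposit: Bank 1 lends 3860·0.8066 = 3113.4760, Bank 2 lends 3860·0.8066² ≈ 2511.3297, and so on.
Summing a geometric series: total = 3860·[0.8066·(1 − 0.8066^3) / (1 − 0.8066)] ≈ 7650.4443 million.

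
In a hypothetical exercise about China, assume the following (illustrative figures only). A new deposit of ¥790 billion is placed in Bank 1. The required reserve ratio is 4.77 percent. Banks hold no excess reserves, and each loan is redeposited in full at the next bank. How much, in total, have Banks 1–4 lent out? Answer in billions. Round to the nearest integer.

Bank i lends (1 − rr)^i of the original deposit: Bank 1 lends 790·0.9523 = 752.3170, Bank 2 lends 790·0.9523² ≈ 716.4315, and so on.
Summing a geometric series: total = 790·[0.9523·(1 − 0.9523^4) / (1 − 0.9523)] ≈ 2800.7202 billion.

¥2801 billion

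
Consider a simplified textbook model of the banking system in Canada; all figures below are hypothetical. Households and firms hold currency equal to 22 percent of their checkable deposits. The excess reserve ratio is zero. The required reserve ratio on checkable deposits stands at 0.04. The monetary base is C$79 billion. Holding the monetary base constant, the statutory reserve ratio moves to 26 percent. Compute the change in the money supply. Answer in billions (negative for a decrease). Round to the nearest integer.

-170 billion

Initially m₁ = (1 + 0.22) / (0.04 + 0.22) ≈ 4.6923, so M₁ = 4.6923 × 79 = 370.6917 billion.
After the change m₂ = (1 + 0.22) / (0.26 + 0.22) ≈ 2.5417, so M₂ = 2.5417 × 79 = 200.7943 billion.
ΔM = M₂ − M₁ = 200.7943 − 370.6917 = -169.8974 billion.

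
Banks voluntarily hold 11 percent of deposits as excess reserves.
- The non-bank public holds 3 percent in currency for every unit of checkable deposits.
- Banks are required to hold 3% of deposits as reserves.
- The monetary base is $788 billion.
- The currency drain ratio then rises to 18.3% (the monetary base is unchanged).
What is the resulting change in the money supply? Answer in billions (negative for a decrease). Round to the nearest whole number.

Initially m₁ = (1 + 0.03) / (0.03 + 0.11 + 0.03) ≈ 6.0588, so M₁ = 6.0588 × 788 = 4774.3344 billion.
After the change m₂ = (1 + 0.183) / (0.03 + 0.11 + 0.183) ≈ 3.6625, so M₂ = 3.6625 × 788 = 2886.05 billion.
ΔM = M₂ − M₁ = 2886.05 − 4774.3344 = -1888.2844 billion.

-1888 billion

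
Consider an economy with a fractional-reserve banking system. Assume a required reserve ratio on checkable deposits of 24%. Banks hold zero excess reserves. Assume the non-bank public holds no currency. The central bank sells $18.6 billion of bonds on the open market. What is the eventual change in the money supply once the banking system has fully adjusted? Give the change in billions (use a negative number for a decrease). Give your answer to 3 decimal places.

The simple money multiplier is m = 1/rr = 1/0.24 ≈ 4.166667.
An open-market sale reduces the monetary base by 18.6 billion, so ΔM = m × ΔMB = 4.166667 × (−18.6) ≈ -77.5 billion.

-77.500 billion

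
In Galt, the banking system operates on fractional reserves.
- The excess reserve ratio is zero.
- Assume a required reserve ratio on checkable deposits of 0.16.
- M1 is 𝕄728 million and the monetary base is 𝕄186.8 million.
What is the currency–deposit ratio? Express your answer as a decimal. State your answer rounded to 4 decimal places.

Using m = M/MB = 728/186.8 ≈ 3.897216. From m = (1 + c)/(c + rr + e), rearranging gives 1 + c = m·(c + rr + e), so c·(1 − m) = m·(rr + e) − 1.
Hence c = [m·(rr + e) − 1]/(1 − m) = [3.897216 × (0.16 + 0) − 1] / (1 − 3.897216) ≈ 0.129934.

0.1299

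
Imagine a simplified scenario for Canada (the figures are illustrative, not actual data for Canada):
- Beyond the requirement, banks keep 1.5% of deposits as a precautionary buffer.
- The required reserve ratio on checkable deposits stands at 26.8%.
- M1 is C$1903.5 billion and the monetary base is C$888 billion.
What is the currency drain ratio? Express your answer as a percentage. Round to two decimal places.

Using m = M/MB = 1903.5/888 ≈ 2.143581. From m = (1 + c)/(c + rr + e), rearranging gives 1 + c = m·(c + rr + e), so c·(1 − m) = m·(rr + e) − 1.
Hence c = [m·(rr + e) − 1]/(1 − m) = [2.143581 × (0.268 + 0.015) − 1] / (1 − 2.143581) ≈ 0.343978.

34.40%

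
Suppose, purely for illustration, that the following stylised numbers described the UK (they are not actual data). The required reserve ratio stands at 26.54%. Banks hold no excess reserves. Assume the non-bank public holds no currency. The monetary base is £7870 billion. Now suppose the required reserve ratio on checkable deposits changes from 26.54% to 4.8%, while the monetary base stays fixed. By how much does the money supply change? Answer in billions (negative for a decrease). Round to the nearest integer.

£134305 billion

Initially m₁ = 1 / (0.2654) ≈ 3.76790, so M₁ = 3.76790 × 7870 = 29653.373 billion.
After the change m₂ = 1 / (0.048) ≈ 20.83333, so M₂ = 20.83333 × 7870 = 163958.3071 billion.
ΔM = M₂ − M₁ = 163958.3071 − 29653.373 = 134304.9341 billion.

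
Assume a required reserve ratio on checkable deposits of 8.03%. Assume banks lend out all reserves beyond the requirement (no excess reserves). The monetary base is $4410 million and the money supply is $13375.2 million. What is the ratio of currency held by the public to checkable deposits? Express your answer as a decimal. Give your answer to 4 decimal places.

0.3721

Using m = M/MB = 13375.2/4410 ≈ 3.032925. From m = (1 + c)/(c + rr + e), rearranging gives 1 + c = m·(c + rr + e), so c·(1 − m) = m·(rr + e) − 1.
Hence c = [m·(rr + e) − 1]/(1 − m) = [3.032925 × (0.0803 + 0) − 1] / (1 − 3.032925) ≈ 0.372102.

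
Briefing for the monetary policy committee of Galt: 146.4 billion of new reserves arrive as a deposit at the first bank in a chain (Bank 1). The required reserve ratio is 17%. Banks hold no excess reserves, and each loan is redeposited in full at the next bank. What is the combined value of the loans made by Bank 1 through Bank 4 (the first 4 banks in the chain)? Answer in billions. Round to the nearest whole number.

376 billion

Bank i lends (1 − rr)^i of the original deposit: Bank 1 lends 146.4·0.8300 = 121.5120, Bank 2 lends 146.4·0.8300² ≈ 100.8550, and so on.
Summing a geometric series: total = 146.4·[0.8300·(1 − 0.8300^4) / (1 − 0.8300)] ≈ 375.5556 billion.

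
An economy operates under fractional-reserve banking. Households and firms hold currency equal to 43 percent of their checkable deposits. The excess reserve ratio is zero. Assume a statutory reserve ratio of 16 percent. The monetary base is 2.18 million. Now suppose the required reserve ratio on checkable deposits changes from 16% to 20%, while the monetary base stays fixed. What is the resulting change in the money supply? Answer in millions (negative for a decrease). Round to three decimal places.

Initially m₁ = (1 + 0.43) / (0.16 + 0.43) ≈ 2.42373, so M₁ = 2.42373 × 2.18 ≈ 5.2837 million.
After the change m₂ = (1 + 0.43) / (0.2 + 0.43) ≈ 2.26984, so M₂ = 2.26984 × 2.18 ≈ 4.9483 million.
ΔM = M₂ − M₁ = 4.9483 − 5.2837 = -0.3354 million.

-0.335 million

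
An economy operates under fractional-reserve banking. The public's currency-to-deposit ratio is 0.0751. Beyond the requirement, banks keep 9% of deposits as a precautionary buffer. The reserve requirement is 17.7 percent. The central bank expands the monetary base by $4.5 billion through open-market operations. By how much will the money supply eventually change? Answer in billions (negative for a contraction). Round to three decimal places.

$14.142 billion

The money multiplier is m = (1 + c) / (rr + e + c) = (1 + 0.0751) / (0.177 + 0.09 + 0.0751) ≈ 3.14265.
The purchase adds 4.5 billion of base, so ΔM = m × ΔMB = 3.14265 × (+4.5) ≈ 14.1419 billion.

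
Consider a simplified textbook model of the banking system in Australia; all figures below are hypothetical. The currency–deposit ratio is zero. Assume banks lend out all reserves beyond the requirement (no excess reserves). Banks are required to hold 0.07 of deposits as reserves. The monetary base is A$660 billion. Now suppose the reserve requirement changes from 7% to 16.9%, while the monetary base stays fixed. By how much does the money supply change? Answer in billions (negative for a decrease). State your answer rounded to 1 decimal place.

Initially m₁ = 1 / (0.07) ≈ 14.28571, so M₁ = 14.28571 × 660 = 9428.5686 billion.
After the change m₂ = 1 / (0.169) ≈ 5.91716, so M₂ = 5.91716 × 660 = 3905.3256 billion.
ΔM = M₂ − M₁ = 3905.3256 − 9428.5686 = -5523.243 billion.

-5523.2 billion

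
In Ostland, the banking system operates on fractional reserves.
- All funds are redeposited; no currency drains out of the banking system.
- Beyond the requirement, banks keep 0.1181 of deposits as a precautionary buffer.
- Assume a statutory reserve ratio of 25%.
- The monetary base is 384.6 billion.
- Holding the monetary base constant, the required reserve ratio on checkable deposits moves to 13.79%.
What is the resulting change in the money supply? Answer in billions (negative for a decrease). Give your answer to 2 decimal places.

Initially m₁ = 1 / (0.25 + 0.1181) ≈ 2.716653, so M₁ = 2.716653 × 384.6 ≈ 1044.8247 billion.
After the change m₂ = 1 / (0.1379 + 0.1181) = 3.906250, so M₂ = 3.906250 × 384.6 ≈ 1502.3438 billion.
ΔM = M₂ − M₁ = 1502.3438 − 1044.8247 = 457.5191 billion.

457.52 billion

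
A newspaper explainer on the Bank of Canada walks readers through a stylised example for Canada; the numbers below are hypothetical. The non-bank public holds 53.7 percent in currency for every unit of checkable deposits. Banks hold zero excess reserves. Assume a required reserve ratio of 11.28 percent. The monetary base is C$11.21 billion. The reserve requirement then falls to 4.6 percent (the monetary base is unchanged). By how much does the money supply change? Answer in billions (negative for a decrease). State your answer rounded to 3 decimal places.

Initially m₁ = (1 + 0.537) / (0.1128 + 0.537) ≈ 2.365343, so M₁ = 2.365343 × 11.21 ≈ 26.5155 billion.
After the change m₂ = (1 + 0.537) / (0.046 + 0.537) ≈ 2.636364, so M₂ = 2.636364 × 11.21 ≈ 29.5536 billion.
ΔM = M₂ − M₁ = 29.5536 − 26.5155 = 3.0381 billion.

C$3.038 billion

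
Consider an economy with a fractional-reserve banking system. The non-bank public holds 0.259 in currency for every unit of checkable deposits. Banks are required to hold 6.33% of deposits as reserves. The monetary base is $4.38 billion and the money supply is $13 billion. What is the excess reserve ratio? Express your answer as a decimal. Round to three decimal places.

Using m = M/MB = 13/4.38 ≈ 2.968037. Since m = (1 + c)/(c + rr + e), the denominator satisfies c + rr + e = (1 + c)/m = (1 + 0.259) / 2.968037 ≈ 0.424186.
With c = 0.259 and rr = 0.0633, the excess reserve ratio is 0.424186 − 0.259 − 0.0633 = 0.101886.

0.102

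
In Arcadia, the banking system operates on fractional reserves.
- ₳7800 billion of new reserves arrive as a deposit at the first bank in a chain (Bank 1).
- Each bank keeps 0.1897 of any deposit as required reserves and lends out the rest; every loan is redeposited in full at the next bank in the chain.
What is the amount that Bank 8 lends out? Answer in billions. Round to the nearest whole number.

Each bank lends a fraction (1 − rr) = 0.8103 of the deposit it receives, so Bank 8 receives 7800·0.8103^7 and lends 7800·0.8103^8 ≈ 1449.6438 billion.

₳1450 billion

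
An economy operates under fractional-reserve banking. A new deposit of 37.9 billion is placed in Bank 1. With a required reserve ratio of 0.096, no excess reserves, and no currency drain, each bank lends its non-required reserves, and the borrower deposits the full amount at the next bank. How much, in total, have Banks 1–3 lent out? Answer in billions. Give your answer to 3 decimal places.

Bank i lends (1 − rr)^i of the original deposit: Bank 1 lends 37.9·0.9040 = 34.2616, Bank 2 lends 37.9·0.9040² ≈ 30.9725, and so on.
Summing a geometric series: total = 37.9·[0.9040·(1 − 0.9040^3) / (1 − 0.9040)] ≈ 93.2332 billion.

93.233 billion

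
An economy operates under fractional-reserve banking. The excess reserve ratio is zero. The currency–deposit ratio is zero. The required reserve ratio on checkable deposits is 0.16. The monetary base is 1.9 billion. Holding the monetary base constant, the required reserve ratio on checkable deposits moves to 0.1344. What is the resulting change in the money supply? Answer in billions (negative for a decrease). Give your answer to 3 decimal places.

Initially m₁ = 1 / (0.16) = 6.25, so M₁ = 6.25 × 1.9 = 11.875 billion.
After the change m₂ = 1 / (0.1344) ≈ 7.44048, so M₂ = 7.44048 × 1.9 ≈ 14.1369 billion.
ΔM = M₂ − M₁ = 14.1369 − 11.875 = 2.2619 billion.

2.262 billion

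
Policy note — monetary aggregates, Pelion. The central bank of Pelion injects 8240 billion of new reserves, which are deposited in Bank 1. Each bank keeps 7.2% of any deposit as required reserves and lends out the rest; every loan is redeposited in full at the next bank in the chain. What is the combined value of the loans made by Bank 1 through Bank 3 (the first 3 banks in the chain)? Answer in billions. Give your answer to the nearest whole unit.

21328 billion

Bank i lends (1 − rr)^i of the original deposit: Bank 1 lends 8240·0.9280 = 7646.7200, Bank 2 lends 8240·0.9280² ≈ 7096.1562, and so on.
Summing a geometric series: total = 8240·[0.9280·(1 − 0.9280^3) / (1 − 0.9280)] ≈ 21328.1091 billion.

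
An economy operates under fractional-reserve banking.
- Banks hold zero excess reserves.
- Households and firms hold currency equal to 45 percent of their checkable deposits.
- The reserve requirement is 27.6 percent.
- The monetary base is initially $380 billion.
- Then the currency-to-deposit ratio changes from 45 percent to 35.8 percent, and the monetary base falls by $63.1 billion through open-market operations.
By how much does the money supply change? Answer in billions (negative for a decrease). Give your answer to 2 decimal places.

-80.17 billion

Before: m₁ = (1 + 0.45) / (0.276 + 0.45) ≈ 1.997245, MB₁ = 380, so M₁ = 1.997245 × 380 = 758.9531 billion.
After: m₂ = (1 + 0.358) / (0.276 + 0.358) ≈ 2.141956, MB₂ = 380 − 63.1 = 316.9, so M₂ = 2.141956 × 316.9 ≈ 678.7859 billion.
ΔM = M₂ − M₁ = 678.7859 − 758.9531 = -80.1672 billion.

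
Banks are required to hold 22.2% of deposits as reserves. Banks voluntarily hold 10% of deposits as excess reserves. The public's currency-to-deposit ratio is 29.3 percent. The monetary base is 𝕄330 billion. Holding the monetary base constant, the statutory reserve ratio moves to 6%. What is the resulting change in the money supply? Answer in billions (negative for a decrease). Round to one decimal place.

Initially m₁ = (1 + 0.293) / (0.222 + 0.1 + 0.293) ≈ 2.10244, so M₁ = 2.10244 × 330 = 693.8052 billion.
After the change m₂ = (1 + 0.293) / (0.06 + 0.1 + 0.293) ≈ 2.85430, so M₂ = 2.85430 × 330 = 941.919 billion.
ΔM = M₂ − M₁ = 941.919 − 693.8052 = 248.1138 billion.

𝕄248.1 billion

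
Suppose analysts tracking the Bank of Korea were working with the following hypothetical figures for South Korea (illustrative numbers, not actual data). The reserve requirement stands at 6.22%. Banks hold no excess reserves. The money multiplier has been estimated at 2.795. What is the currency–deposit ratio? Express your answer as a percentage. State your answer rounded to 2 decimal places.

Using m = 2.795. From m = (1 + c)/(c + rr + e), rearranging gives 1 + c = m·(c + rr + e), so c·(1 − m) = m·(rr + e) − 1.
Hence c = [m·(rr + e) − 1]/(1 − m) = [2.795 × (0.0622 + 0) − 1] / (1 − 2.795) ≈ 0.460251.

46.03%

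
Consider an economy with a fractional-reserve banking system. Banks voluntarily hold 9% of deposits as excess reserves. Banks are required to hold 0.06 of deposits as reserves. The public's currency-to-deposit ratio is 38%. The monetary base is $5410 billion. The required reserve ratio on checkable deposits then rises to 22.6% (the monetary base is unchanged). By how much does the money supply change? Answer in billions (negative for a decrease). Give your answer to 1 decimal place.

-3359.7 billion

Initially m₁ = (1 + 0.38) / (0.06 + 0.09 + 0.38) ≈ 2.603774, so M₁ = 2.603774 × 5410 ≈ 14086.4173 billion.
After the change m₂ = (1 + 0.38) / (0.226 + 0.09 + 0.38) ≈ 1.982759, so M₂ = 1.982759 × 5410 ≈ 10726.7262 billion.
ΔM = M₂ − M₁ = 10726.7262 − 14086.4173 = -3359.6911 billion.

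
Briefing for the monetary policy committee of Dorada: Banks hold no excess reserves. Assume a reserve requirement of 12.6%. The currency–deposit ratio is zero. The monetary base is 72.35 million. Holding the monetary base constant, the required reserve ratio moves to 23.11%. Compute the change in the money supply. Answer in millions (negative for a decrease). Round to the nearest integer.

-261 million

Initially m₁ = 1 / (0.126) ≈ 7.9365, so M₁ = 7.9365 × 72.35 ≈ 574.2058 million.
After the change m₂ = 1 / (0.2311) ≈ 4.3271, so M₂ = 4.3271 × 72.35 ≈ 313.0657 million.
ΔM = M₂ − M₁ = 313.0657 − 574.2058 = -261.1401 million.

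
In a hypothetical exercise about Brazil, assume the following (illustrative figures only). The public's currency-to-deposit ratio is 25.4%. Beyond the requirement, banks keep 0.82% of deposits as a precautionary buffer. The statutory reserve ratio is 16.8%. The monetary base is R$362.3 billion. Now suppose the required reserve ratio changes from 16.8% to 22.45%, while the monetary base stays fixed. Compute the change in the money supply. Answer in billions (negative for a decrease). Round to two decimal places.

Initially m₁ = (1 + 0.254) / (0.168 + 0.0082 + 0.254) ≈ 2.914923, so M₁ = 2.914923 × 362.3 ≈ 1056.0766 billion.
After the change m₂ = (1 + 0.254) / (0.2245 + 0.0082 + 0.254) ≈ 2.576536, so M₂ = 2.576536 × 362.3 ≈ 933.479 billion.
ΔM = M₂ − M₁ = 933.479 − 1056.0766 = -122.5976 billion.

-122.60 billion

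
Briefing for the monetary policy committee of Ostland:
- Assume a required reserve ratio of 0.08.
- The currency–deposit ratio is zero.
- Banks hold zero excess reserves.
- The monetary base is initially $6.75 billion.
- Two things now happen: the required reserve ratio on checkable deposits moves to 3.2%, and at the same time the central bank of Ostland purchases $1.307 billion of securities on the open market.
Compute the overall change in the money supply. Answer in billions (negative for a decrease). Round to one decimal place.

$167.4 billion

Before: m₁ = 1 / (0.08) = 12.5, MB₁ = 6.75, so M₁ = 12.5 × 6.75 = 84.375 billion.
After: m₂ = 1 / (0.032) = 31.25, MB₂ = 6.75 + 1.307 = 8.057, so M₂ = 31.25 × 8.057 ≈ 251.7812 billion.
ΔM = M₂ − M₁ = 251.7812 − 84.375 = 167.4062 billion.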